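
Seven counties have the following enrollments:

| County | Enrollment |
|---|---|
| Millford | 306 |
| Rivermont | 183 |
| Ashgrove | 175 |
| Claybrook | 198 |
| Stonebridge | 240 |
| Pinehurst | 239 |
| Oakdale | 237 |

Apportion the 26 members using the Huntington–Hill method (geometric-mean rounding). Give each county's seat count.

With divisor 63: modified quotas Millford 4.857, Rivermont 2.905, Ashgrove 2.778, Claybrook 3.143, Stonebridge 3.810, Pinehurst 3.794, Oakdale 3.762.
Geometric-mean thresholds: Millford √(4·5)=4.472, Rivermont √(2·3)=2.449, Ashgrove √(2·3)=2.449, Claybrook √(3·4)=3.464, Stonebridge √(3·4)=3.464, Pinehurst √(3·4)=3.464, Oakdale √(3·4)=3.464.
Each quota rounded against its threshold gives Millford 5, Rivermont 3, Ashgrove 3, Claybrook 3, Stonebridge 4, Pinehurst 4, Oakdale 4 (total 26).

Millford 5; Rivermont 3; Ashgrove 3; Claybrook 3; Stonebridge 4; Pinehurst 4; Oakdale 4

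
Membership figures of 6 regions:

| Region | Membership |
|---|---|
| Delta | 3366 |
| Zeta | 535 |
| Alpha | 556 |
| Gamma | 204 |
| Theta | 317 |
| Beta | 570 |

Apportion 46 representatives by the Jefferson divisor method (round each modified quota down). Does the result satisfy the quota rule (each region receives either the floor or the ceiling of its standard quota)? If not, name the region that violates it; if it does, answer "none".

Standard quotas: Delta 27.908, Zeta 4.436, Alpha 4.610, Gamma 1.691, Theta 2.628, Beta 4.726.
Jefferson allocation: Delta 30, Zeta 4, Alpha 4, Gamma 1, Theta 2, Beta 5.
Delta has quota 27.908 (lower 27, upper 28) but receives 30 — outside the quota interval.

Delta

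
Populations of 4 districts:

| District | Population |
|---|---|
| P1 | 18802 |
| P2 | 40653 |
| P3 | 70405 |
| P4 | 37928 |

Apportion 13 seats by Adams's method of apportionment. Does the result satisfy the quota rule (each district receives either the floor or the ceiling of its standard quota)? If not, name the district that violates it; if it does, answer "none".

Standard quotas: P1 1.457, P2 3.150, P3 5.455, P4 2.939.
Adams allocation: P1 2, P2 3, P3 5, P4 3.
Every allocation lies between the lower and upper quota.

none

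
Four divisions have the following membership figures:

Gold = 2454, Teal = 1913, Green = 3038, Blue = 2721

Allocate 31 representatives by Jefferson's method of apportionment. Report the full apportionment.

Standard divisor 10126/31 ≈ 326.645; standard quotas: Gold 7.513, Teal 5.857, Green 9.301, Blue 8.330.
Rounding down gives 7, 5, 9, 8 = 29 seats, so the divisor must be adjusted.
With modified divisor 305: modified quotas Gold 8.046, Teal 6.272, Green 9.961, Blue 8.921.
Rounding down: Gold 8, Teal 6, Green 9, Blue 8 (total 31).

Gold: 8; Teal: 6; Green: 9; Blue: 8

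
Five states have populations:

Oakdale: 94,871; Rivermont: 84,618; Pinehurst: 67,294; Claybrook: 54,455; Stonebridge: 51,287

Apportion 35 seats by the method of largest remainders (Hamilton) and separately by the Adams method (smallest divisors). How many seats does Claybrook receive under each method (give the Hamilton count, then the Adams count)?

5 and 6

Hamilton: Oakdale 10, Rivermont 8, Pinehurst 7, Claybrook 5, Stonebridge 5.
Adams: Oakdale 9, Rivermont 8, Pinehurst 7, Claybrook 6, Stonebridge 5.
Claybrook gets 5 under Hamilton and 6 under Adams.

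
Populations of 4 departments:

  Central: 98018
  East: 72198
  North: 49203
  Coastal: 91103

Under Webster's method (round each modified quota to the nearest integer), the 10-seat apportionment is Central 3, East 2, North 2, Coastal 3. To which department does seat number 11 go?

East

Priority for the next seat is population ÷ (current seats + 0.5).
Priorities: Central 28005.143, East 28879.200, North 19681.200, Coastal 26029.429.
Highest priority: East.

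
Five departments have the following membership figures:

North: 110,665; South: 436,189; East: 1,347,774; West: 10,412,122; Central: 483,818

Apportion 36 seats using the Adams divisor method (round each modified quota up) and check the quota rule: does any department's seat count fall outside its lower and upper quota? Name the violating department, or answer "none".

West

Standard quotas: North 0.311, South 1.228, East 3.793, West 29.306, Central 1.362.
Adams allocation: North 1, South 2, East 4, West 27, Central 2.
West has quota 29.306 (lower 29, upper 30) but receives 27 — outside the quota interval.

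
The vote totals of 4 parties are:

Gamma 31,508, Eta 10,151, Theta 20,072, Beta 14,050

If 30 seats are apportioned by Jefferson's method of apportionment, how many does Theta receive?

Standard divisor 75781/30 ≈ 2526.033; standard quotas: Gamma 12.473, Eta 4.019, Theta 7.946, Beta 5.562.
Rounding down gives 12, 4, 7, 5 = 28 seats, so the divisor must be adjusted.
With modified divisor 2400: modified quotas Gamma 13.128, Eta 4.230, Theta 8.363, Beta 5.854.
Rounding down: Gamma 13, Eta 4, Theta 8, Beta 5 (total 30).
Theta receives 8.

8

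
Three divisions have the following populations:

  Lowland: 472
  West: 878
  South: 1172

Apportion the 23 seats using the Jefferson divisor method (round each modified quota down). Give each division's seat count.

Standard divisor 2522/23 ≈ 109.652; standard quotas: Lowland 4.305, West 8.007, South 10.688.
Rounding down gives 4, 8, 10 = 22 seats, so the divisor must be adjusted.
With modified divisor 100: modified quotas Lowland 4.720, West 8.780, South 11.720.
Rounding down: Lowland 4, West 8, South 11 (total 23).

Lowland 4, West 8, South 11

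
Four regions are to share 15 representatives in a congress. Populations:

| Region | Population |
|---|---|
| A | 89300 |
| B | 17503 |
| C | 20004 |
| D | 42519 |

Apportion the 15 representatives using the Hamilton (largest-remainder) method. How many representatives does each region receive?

Total 169326; standard divisor 169326/15 ≈ 11288.4.
Standard quotas: A 7.9108, B 1.5505, C 1.7721, D 3.7666.
Lower quotas: A 7, B 1, C 1, D 3 (sum 12, leaving 3 seats).
Remainders in descending order: A 0.9108, C 0.7721, D 0.7666, B 0.5505.
The surplus seats go to A, C, D.

A 8, B 1, C 2, D 4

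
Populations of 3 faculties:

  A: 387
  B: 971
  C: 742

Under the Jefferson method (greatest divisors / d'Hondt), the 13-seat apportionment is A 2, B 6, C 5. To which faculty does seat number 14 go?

B

Priority for the next seat is population ÷ (current seats + 1).
Priorities: A 129.000, B 138.714, C 123.667.
Highest priority: B.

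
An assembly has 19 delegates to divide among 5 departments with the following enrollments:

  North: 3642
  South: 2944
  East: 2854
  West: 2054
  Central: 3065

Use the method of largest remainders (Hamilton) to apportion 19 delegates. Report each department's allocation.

North=5; South=4; East=4; West=2; Central=4

The standard divisor is 14559/19 ≈ 766.263.
Standard quotas: North 4.753, South 3.842, East 3.725, West 2.681, Central 4.000.
Lower quotas: North 4, South 3, East 3, West 2, Central 3 (sum 15, leaving 4 seats).
Remainders in descending order: Central 1.000, South 0.842, North 0.753, East 0.725, West 0.681.
The surplus seats go to Central, South, North, East.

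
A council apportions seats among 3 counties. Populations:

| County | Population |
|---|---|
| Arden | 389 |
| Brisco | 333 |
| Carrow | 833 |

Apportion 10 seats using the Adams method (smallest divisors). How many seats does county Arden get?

Standard divisor 1555/10 ≈ 155.5; standard quotas: Arden 2.502, Brisco 2.141, Carrow 5.357.
Rounding up gives 3, 3, 6 = 12 seats, so the divisor must be adjusted.
With modified divisor 180: modified quotas Arden 2.161, Brisco 1.850, Carrow 4.628.
Rounding up: Arden 3, Brisco 2, Carrow 5 (total 10).
Arden receives 3.

3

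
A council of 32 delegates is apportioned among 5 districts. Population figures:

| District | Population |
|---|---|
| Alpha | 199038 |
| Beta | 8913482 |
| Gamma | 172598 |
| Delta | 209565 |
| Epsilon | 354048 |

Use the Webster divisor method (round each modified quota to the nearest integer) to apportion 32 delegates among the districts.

Standard divisor 9848731/32 ≈ 307772.844; standard quotas: Alpha 0.647, Beta 28.961, Gamma 0.561, Delta 0.681, Epsilon 1.150.
Rounding to the nearest integer gives 1, 29, 1, 1, 1 = 33 seats, so the divisor must be adjusted.
With modified divisor 318400: modified quotas Alpha 0.625, Beta 27.995, Gamma 0.542, Delta 0.658, Epsilon 1.112.
Rounding to the nearest integer: Alpha 1, Beta 28, Gamma 1, Delta 1, Epsilon 1 (total 32).

Alpha 1, Beta 28, Gamma 1, Delta 1, Epsilon 1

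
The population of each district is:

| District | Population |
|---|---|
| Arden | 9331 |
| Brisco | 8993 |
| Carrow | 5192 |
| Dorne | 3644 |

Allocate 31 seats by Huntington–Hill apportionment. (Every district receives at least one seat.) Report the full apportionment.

Arden 11, Brisco 10, Carrow 6, Dorne 4

With divisor 874: modified quotas Arden 10.676, Brisco 10.289, Carrow 5.941, Dorne 4.169.
Geometric-mean thresholds: Arden √(10·11)=10.488, Brisco √(10·11)=10.488, Carrow √(5·6)=5.477, Dorne √(4·5)=4.472.
Each quota rounded against its threshold gives Arden 11, Brisco 10, Carrow 6, Dorne 4 (total 31).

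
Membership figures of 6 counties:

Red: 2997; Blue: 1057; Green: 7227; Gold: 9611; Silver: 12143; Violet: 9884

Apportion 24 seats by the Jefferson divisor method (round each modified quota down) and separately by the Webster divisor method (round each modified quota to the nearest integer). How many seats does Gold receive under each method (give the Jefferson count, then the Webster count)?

Jefferson: Red 1, Blue 0, Green 4, Gold 6, Silver 7, Violet 6.
Webster: Red 2, Blue 1, Green 4, Gold 5, Silver 7, Violet 5.
Gold gets 6 under Jefferson and 5 under Webster.

6 and 5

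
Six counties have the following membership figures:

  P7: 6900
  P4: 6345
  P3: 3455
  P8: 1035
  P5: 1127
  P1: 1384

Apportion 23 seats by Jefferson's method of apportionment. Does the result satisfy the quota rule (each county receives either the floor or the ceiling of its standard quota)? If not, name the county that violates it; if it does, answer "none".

none

Standard quotas: P7 7.839, P4 7.208, P3 3.925, P8 1.176, P5 1.280, P1 1.572.
Jefferson allocation: P7 8, P4 8, P3 4, P8 1, P5 1, P1 1.
Every allocation lies between the lower and upper quota.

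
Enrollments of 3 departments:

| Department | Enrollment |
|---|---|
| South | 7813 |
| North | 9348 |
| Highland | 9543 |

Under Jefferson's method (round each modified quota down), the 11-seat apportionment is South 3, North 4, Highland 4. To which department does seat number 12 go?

Priority for the next seat is population ÷ (current seats + 1).
Priorities: South 1953.250, North 1869.600, Highland 1908.600.
Highest priority: South.

South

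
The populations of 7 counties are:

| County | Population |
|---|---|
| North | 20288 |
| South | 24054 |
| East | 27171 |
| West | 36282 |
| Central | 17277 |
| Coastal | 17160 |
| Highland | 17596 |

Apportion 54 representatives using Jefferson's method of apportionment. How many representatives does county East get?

Standard divisor 159828/54 ≈ 2959.778; standard quotas: North 6.855, South 8.127, East 9.180, West 12.258, Central 5.837, Coastal 5.798, Highland 5.945.
Rounding down gives 6, 8, 9, 12, 5, 5, 5 = 50 seats, so the divisor must be adjusted.
With modified divisor 2800: modified quotas North 7.246, South 8.591, East 9.704, West 12.958, Central 6.170, Coastal 6.129, Highland 6.284.
Rounding down: North 7, South 8, East 9, West 12, Central 6, Coastal 6, Highland 6 (total 54).
East receives 9.

9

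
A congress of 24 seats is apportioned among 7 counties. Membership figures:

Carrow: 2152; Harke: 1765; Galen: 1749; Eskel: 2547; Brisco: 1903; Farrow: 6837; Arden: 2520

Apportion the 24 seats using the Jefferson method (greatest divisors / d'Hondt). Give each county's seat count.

Carrow 3; Harke 2; Galen 2; Eskel 3; Brisco 2; Farrow 9; Arden 3

Standard divisor 19473/24 ≈ 811.375; standard quotas: Carrow 2.652, Harke 2.175, Galen 2.156, Eskel 3.139, Brisco 2.345, Farrow 8.426, Arden 3.106.
Rounding down gives 2, 2, 2, 3, 2, 8, 3 = 22 seats, so the divisor must be adjusted.
With modified divisor 700: modified quotas Carrow 3.074, Harke 2.521, Galen 2.499, Eskel 3.639, Brisco 2.719, Farrow 9.767, Arden 3.600.
Rounding down: Carrow 3, Harke 2, Galen 2, Eskel 3, Brisco 2, Farrow 9, Arden 3 (total 24).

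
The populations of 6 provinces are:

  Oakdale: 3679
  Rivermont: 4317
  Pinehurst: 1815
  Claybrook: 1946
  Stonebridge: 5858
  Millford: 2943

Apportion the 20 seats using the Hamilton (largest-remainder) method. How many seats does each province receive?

Oakdale 3; Rivermont 4; Pinehurst 2; Claybrook 2; Stonebridge 6; Millford 3

Total 20558; standard divisor 20558/20 ≈ 1027.9.
Standard quotas: Oakdale 3.5791, Rivermont 4.1998, Pinehurst 1.7657, Claybrook 1.8932, Stonebridge 5.6990, Millford 2.8631.
Lower quotas: Oakdale 3, Rivermont 4, Pinehurst 1, Claybrook 1, Stonebridge 5, Millford 2 (sum 16, leaving 4 seats).
Remainders in descending order: Claybrook 0.8932, Millford 0.8631, Pinehurst 0.7657, Stonebridge 0.6990, Oakdale 0.5791, Rivermont 0.1998.
The surplus seats go to Claybrook, Millford, Pinehurst, Stonebridge.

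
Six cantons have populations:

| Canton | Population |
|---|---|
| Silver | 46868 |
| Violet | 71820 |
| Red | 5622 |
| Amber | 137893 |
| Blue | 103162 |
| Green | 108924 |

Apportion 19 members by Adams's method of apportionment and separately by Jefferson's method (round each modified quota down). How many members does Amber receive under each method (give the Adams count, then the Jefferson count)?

Adams: Silver 2, Violet 3, Red 1, Amber 5, Blue 4, Green 4.
Jefferson: Silver 2, Violet 3, Red 0, Amber 6, Blue 4, Green 4.
Amber gets 5 under Adams and 6 under Jefferson.

5 and 6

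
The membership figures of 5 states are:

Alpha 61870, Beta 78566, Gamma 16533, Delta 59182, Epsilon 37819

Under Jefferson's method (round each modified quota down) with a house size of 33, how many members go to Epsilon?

Standard divisor 253970/33 ≈ 7696.061; standard quotas: Alpha 8.039, Beta 10.209, Gamma 2.148, Delta 7.690, Epsilon 4.914.
Rounding down gives 8, 10, 2, 7, 4 = 31 seats, so the divisor must be adjusted.
With modified divisor 7300: modified quotas Alpha 8.475, Beta 10.762, Gamma 2.265, Delta 8.107, Epsilon 5.181.
Rounding down: Alpha 8, Beta 10, Gamma 2, Delta 8, Epsilon 5 (total 33).
Epsilon receives 5.

5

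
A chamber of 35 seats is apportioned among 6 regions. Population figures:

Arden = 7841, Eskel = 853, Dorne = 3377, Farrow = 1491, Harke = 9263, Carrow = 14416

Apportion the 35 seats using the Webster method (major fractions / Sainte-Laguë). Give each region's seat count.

Arden 7; Eskel 1; Dorne 3; Farrow 1; Harke 9; Carrow 14

Standard divisor 37241/35 ≈ 1064.029; standard quotas: Arden 7.369, Eskel 0.802, Dorne 3.174, Farrow 1.401, Harke 8.706, Carrow 13.549.
Rounding to the nearest integer gives Arden 7, Eskel 1, Dorne 3, Farrow 1, Harke 9, Carrow 14 — total 35, matching the house size, so no adjustment is needed.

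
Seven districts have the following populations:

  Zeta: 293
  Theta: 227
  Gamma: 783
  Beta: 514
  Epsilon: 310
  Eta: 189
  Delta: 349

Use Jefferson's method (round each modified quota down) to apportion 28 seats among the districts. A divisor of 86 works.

With modified divisor 86: modified quotas Zeta 3.407, Theta 2.640, Gamma 9.105, Beta 5.977, Epsilon 3.605, Eta 2.198, Delta 4.058.
Rounding down: Zeta 3, Theta 2, Gamma 9, Beta 5, Epsilon 3, Eta 2, Delta 4 (total 28).

Zeta 3, Theta 2, Gamma 9, Beta 5, Epsilon 3, Eta 2, Delta 4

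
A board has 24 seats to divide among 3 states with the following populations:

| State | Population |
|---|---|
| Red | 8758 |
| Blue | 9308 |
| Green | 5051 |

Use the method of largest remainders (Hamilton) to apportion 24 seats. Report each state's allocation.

Red: 9, Blue: 10, Green: 5

The standard divisor is 23117/24 ≈ 963.208.
Standard quotas: Red 9.0925, Blue 9.6635, Green 5.2439.
Lower quotas: Red 9, Blue 9, Green 5 (sum 23, leaving 1 seat).
Remainders in descending order: Blue 0.6635, Green 0.2439, Red 0.0925.
Largest remainder: Blue receives the extra seat.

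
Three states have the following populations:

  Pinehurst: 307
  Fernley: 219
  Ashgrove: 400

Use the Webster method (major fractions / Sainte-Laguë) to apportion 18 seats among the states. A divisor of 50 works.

With modified divisor 50: modified quotas Pinehurst 6.140, Fernley 4.380, Ashgrove 8.000.
Rounding to the nearest integer: Pinehurst 6, Fernley 4, Ashgrove 8 (total 18).

Pinehurst 6, Fernley 4, Ashgrove 8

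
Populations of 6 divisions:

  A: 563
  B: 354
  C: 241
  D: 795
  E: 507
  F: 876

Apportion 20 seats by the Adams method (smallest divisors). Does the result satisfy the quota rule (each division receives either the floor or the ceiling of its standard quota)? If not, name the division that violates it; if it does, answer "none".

none

Standard quotas: A 3.375, B 2.122, C 1.445, D 4.766, E 3.040, F 5.252.
Adams allocation: A 3, B 2, C 2, D 5, E 3, F 5.
Every allocation lies between the lower and upper quota.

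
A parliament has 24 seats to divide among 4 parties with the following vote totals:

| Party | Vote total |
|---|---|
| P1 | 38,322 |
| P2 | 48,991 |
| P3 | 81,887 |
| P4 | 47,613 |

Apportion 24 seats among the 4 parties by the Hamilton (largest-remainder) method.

Total 216813; standard divisor 216813/24 ≈ 9033.875.
Standard quotas: P1 4.2420, P2 5.4230, P3 9.0644, P4 5.2705.
Lower quotas: P1 4, P2 5, P3 9, P4 5 (sum 23, leaving 1 seat).
Remainders in descending order: P2 0.4230, P4 0.2705, P1 0.2420, P3 0.0644.
Largest remainder: P2 receives the extra seat.

P1: 4, P2: 6, P3: 9, P4: 5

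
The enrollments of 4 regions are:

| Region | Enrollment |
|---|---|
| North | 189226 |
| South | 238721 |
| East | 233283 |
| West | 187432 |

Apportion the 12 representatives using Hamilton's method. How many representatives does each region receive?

The standard divisor is 848662/12 ≈ 70721.833.
Standard quotas: North 2.6756, South 3.3755, East 3.2986, West 2.6503.
Lower quotas: North 2, South 3, East 3, West 2 (sum 10, leaving 2 seats).
Remainders in descending order: North 0.6756, West 0.6503, South 0.3755, East 0.2986.
Largest remainders: North, West receive the extra seats.

North: 3; South: 3; East: 3; West: 3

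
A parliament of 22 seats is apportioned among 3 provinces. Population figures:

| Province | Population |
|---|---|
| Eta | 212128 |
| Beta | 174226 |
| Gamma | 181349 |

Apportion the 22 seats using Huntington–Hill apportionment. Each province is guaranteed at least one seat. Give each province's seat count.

With divisor 25942: modified quotas Eta 8.177, Beta 6.716, Gamma 6.991.
Geometric-mean thresholds: Eta √(8·9)=8.485, Beta √(6·7)=6.481, Gamma √(6·7)=6.481.
Each quota rounded against its threshold gives Eta 8, Beta 7, Gamma 7 (total 22).

Eta=8; Beta=7; Gamma=7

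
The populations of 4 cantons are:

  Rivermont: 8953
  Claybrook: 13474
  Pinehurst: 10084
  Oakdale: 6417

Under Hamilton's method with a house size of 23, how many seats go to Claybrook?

8

Total 38928; standard divisor 38928/23 ≈ 1692.522.
Standard quotas: Rivermont 5.2897, Claybrook 7.9609, Pinehurst 5.9580, Oakdale 3.7914.
Lower quotas: Rivermont 5, Claybrook 7, Pinehurst 5, Oakdale 3 (sum 20, leaving 3 seats).
Remainders in descending order: Claybrook 0.9609, Pinehurst 0.9580, Oakdale 0.7914, Rivermont 0.2897.
The surplus seats go to Claybrook, Pinehurst, Oakdale.
Claybrook receives 8.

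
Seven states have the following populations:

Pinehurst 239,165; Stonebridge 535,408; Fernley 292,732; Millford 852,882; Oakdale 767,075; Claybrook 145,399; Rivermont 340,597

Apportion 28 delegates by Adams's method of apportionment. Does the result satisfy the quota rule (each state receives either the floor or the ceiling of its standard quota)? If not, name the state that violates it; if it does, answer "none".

Standard quotas: Pinehurst 2.110, Stonebridge 4.724, Fernley 2.583, Millford 7.526, Oakdale 6.768, Claybrook 1.283, Rivermont 3.005.
Adams allocation: Pinehurst 2, Stonebridge 5, Fernley 3, Millford 7, Oakdale 6, Claybrook 2, Rivermont 3.
Every allocation lies between the lower and upper quota.

none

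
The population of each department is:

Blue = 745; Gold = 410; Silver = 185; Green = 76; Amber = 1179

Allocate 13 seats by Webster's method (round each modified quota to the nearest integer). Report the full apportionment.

Standard divisor 2595/13 ≈ 199.615; standard quotas: Blue 3.732, Gold 2.054, Silver 0.927, Green 0.381, Amber 5.906.
Rounding to the nearest integer gives Blue 4, Gold 2, Silver 1, Green 0, Amber 6 — total 13, matching the house size, so no adjustment is needed.

Blue=4, Gold=2, Silver=1, Green=0, Amber=6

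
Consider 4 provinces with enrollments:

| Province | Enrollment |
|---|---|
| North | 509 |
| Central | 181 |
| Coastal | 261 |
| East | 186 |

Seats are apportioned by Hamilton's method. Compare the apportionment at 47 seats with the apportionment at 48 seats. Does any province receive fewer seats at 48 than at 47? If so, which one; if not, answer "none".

none

At 47 seats: North 21, Central 7, Coastal 11, East 8.
At 48 seats: North 21, Central 8, Coastal 11, East 8.
No province's allocation decreased.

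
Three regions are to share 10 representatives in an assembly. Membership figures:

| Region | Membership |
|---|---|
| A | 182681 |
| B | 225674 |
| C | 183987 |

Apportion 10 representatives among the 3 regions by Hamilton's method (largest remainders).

Total 592342; standard divisor 592342/10 ≈ 59234.2.
Standard quotas: A 3.0840, B 3.8099, C 3.1061.
Lower quotas: A 3, B 3, C 3 (sum 9, leaving 1 seat).
Remainders in descending order: B 0.8099, C 0.1061, A 0.0840.
Largest remainder: B receives the extra seat.

A 3; B 4; C 3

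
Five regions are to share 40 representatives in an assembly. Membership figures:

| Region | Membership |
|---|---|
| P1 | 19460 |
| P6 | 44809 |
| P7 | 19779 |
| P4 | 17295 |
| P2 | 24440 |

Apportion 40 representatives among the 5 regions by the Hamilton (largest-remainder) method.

P1: 6; P6: 14; P7: 6; P4: 6; P2: 8

The standard divisor is 125783/40 ≈ 3144.575.
Standard quotas: P1 6.1884, P6 14.2496, P7 6.2899, P4 5.4999, P2 7.7721.
Lower quotas: P1 6, P6 14, P7 6, P4 5, P2 7 (sum 38, leaving 2 seats).
Remainders in descending order: P2 0.7721, P4 0.4999, P7 0.2899, P6 0.2496, P1 0.1884.
The surplus seats go to P2, P4.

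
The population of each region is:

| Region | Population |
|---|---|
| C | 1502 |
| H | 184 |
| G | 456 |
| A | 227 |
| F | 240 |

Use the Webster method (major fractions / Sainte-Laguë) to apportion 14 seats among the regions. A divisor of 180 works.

With modified divisor 180: modified quotas C 8.344, H 1.022, G 2.533, A 1.261, F 1.333.
Rounding to the nearest integer: C 8, H 1, G 3, A 1, F 1 (total 14).

C: 8, H: 1, G: 3, A: 1, F: 1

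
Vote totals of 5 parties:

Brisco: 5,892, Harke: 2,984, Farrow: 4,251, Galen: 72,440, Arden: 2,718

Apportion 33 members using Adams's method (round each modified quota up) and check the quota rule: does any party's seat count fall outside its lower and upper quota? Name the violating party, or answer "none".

Galen

Standard quotas: Brisco 2.202, Harke 1.115, Farrow 1.589, Galen 27.077, Arden 1.016.
Adams allocation: Brisco 3, Harke 2, Farrow 2, Galen 25, Arden 1.
Galen has quota 27.077 (lower 27, upper 28) but receives 25 — outside the quota interval.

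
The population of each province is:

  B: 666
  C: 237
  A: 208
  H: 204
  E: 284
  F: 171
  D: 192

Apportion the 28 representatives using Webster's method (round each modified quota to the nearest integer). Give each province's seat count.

B: 10, C: 3, A: 3, H: 3, E: 4, F: 2, D: 3

Standard divisor 1962/28 ≈ 70.071; standard quotas: B 9.505, C 3.382, A 2.968, H 2.911, E 4.053, F 2.440, D 2.740.
Rounding to the nearest integer gives B 10, C 3, A 3, H 3, E 4, F 2, D 3 — total 28, matching the house size, so no adjustment is needed.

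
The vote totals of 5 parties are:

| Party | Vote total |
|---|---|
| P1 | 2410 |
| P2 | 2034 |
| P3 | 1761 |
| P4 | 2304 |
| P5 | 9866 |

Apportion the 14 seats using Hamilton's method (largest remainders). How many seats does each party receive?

Total 18375; standard divisor 18375/14 ≈ 1312.5.
Standard quotas: P1 1.8362, P2 1.5497, P3 1.3417, P4 1.7554, P5 7.5170.
Lower quotas: P1 1, P2 1, P3 1, P4 1, P5 7 (sum 11, leaving 3 seats).
Remainders in descending order: P1 0.8362, P4 0.7554, P2 0.5497, P5 0.5170, P3 0.3417.
The surplus seats go to P1, P4, P2.

P1 2; P2 2; P3 1; P4 2; P5 7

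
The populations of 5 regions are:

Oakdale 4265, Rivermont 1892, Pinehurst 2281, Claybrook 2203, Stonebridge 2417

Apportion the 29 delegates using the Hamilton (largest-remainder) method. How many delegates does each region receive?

Oakdale 10, Rivermont 4, Pinehurst 5, Claybrook 5, Stonebridge 5

Standard divisor: 13058 ÷ 29 ≈ 450.276.
Standard quotas: Oakdale 9.472, Rivermont 4.202, Pinehurst 5.066, Claybrook 4.893, Stonebridge 5.368.
Lower quotas: Oakdale 9, Rivermont 4, Pinehurst 5, Claybrook 4, Stonebridge 5 (sum 27, leaving 2 seats).
Remainders in descending order: Claybrook 0.893, Oakdale 0.472, Stonebridge 0.368, Rivermont 0.202, Pinehurst 0.066.
The surplus seats go to Claybrook, Oakdale.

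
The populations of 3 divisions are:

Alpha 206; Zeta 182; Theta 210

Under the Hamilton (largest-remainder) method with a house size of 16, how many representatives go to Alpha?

Total 598; standard divisor 598/16 ≈ 37.375.
Standard quotas: Alpha 5.512, Zeta 4.870, Theta 5.619.
Lower quotas: Alpha 5, Zeta 4, Theta 5 (sum 14, leaving 2 seats).
Remainders in descending order: Zeta 0.870, Theta 0.619, Alpha 0.512.
Largest remainders: Zeta, Theta receive the extra seats.
Alpha receives 5.

5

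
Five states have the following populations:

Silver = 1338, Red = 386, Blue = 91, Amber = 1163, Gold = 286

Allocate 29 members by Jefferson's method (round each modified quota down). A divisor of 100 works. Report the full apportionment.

With modified divisor 100: modified quotas Silver 13.380, Red 3.860, Blue 0.910, Amber 11.630, Gold 2.860.
Rounding down: Silver 13, Red 3, Blue 0, Amber 11, Gold 2 (total 29).

Silver 13; Red 3; Blue 0; Amber 11; Gold 2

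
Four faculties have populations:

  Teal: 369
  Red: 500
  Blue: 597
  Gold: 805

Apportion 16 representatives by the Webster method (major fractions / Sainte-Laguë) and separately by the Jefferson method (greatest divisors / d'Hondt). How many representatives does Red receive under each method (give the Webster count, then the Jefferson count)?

Webster: Teal 3, Red 3, Blue 4, Gold 6.
Jefferson: Teal 2, Red 4, Blue 4, Gold 6.
Red gets 3 under Webster and 4 under Jefferson.

3 and 4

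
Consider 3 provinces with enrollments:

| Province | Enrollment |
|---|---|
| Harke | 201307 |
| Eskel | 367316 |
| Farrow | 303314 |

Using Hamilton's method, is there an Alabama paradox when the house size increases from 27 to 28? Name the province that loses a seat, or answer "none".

At 27 seats: Harke 6, Eskel 11, Farrow 10.
At 28 seats: Harke 6, Eskel 12, Farrow 10.
No province's allocation decreased.

none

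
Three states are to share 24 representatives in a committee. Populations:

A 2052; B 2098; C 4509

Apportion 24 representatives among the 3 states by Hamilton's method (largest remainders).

A: 6, B: 6, C: 12

Total 8659; standard divisor 8659/24 ≈ 360.792.
Standard quotas: A 5.687, B 5.815, C 12.498.
Lower quotas: A 5, B 5, C 12 (sum 22, leaving 2 seats).
Remainders in descending order: B 0.815, A 0.687, C 0.498.
The surplus seats go to B, A.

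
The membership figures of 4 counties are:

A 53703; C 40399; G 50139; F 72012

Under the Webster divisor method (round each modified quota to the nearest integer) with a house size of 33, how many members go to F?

11

Standard divisor 216253/33 ≈ 6553.121; standard quotas: A 8.195, C 6.165, G 7.651, F 10.989.
Rounding to the nearest integer gives A 8, C 6, G 8, F 11 — total 33, matching the house size, so no adjustment is needed.
F receives 11.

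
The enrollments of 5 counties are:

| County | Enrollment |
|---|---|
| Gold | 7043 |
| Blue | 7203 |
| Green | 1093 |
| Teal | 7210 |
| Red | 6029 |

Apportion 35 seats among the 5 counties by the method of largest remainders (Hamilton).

Gold: 9, Blue: 9, Green: 1, Teal: 9, Red: 7

Standard divisor: 28578 ÷ 35 ≈ 816.514.
Standard quotas: Gold 8.6257, Blue 8.8216, Green 1.3386, Teal 8.8302, Red 7.3838.
Lower quotas: Gold 8, Blue 8, Green 1, Teal 8, Red 7 (sum 32, leaving 3 seats).
Remainders in descending order: Teal 0.8302, Blue 0.8216, Gold 0.6257, Red 0.3838, Green 0.3386.
The surplus seats go to Teal, Blue, Gold.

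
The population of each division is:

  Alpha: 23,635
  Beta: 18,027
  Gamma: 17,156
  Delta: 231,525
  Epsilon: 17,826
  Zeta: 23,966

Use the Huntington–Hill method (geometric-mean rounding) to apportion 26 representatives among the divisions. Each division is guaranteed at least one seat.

Alpha: 2, Beta: 2, Gamma: 1, Delta: 18, Epsilon: 1, Zeta: 2

With divisor 12676: modified quotas Alpha 1.865, Beta 1.422, Gamma 1.353, Delta 18.265, Epsilon 1.406, Zeta 1.891.
Geometric-mean thresholds: Alpha √(1·2)=1.414, Beta √(1·2)=1.414, Gamma √(1·2)=1.414, Delta √(18·19)=18.493, Epsilon √(1·2)=1.414, Zeta √(1·2)=1.414.
Each quota rounded against its threshold gives Alpha 2, Beta 2, Gamma 1, Delta 18, Epsilon 1, Zeta 2 (total 26).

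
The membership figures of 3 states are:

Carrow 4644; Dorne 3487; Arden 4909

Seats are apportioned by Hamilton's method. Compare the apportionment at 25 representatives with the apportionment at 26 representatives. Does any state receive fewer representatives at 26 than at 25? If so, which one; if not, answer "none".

At 25 seats: Carrow 9, Dorne 7, Arden 9.
At 26 seats: Carrow 9, Dorne 7, Arden 10.
No state's allocation decreased.

none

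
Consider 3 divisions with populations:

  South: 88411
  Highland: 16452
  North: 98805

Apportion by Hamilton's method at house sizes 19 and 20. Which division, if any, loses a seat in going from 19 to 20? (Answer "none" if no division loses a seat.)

Highland

At 19 seats: South 8, Highland 2, North 9.
At 20 seats: South 9, Highland 1, North 10.
Highland drops from 2 to 1.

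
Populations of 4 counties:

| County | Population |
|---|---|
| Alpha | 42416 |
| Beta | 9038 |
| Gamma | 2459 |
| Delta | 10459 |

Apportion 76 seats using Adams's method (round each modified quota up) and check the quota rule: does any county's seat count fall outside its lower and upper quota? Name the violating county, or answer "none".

Standard quotas: Alpha 50.078, Beta 10.671, Gamma 2.903, Delta 12.348.
Adams allocation: Alpha 49, Beta 11, Gamma 3, Delta 13.
Alpha has quota 50.078 (lower 50, upper 51) but receives 49 — outside the quota interval.

Alpha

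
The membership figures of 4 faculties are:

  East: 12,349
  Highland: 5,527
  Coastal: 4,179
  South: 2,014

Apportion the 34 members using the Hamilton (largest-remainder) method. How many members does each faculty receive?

East 17, Highland 8, Coastal 6, South 3

Total 24069; standard divisor 24069/34 ≈ 707.912.
Standard quotas: East 17.4443, Highland 7.8075, Coastal 5.9033, South 2.8450.
Lower quotas: East 17, Highland 7, Coastal 5, South 2 (sum 31, leaving 3 seats).
Remainders in descending order: Coastal 0.9033, South 0.8450, Highland 0.8075, East 0.4443.
The surplus seats go to Coastal, South, Highland.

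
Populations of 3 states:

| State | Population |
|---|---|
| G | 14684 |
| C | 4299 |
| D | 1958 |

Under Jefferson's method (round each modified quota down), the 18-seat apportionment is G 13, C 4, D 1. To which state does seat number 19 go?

G

Priority for the next seat is population ÷ (current seats + 1).
Priorities: G 1048.857, C 859.800, D 979.000.
Highest priority: G.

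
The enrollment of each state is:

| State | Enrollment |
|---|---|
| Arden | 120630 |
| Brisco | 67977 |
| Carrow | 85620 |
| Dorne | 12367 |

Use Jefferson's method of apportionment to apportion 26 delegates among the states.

Arden 11; Brisco 6; Carrow 8; Dorne 1

Standard divisor 286594/26 ≈ 11022.846; standard quotas: Arden 10.944, Brisco 6.167, Carrow 7.768, Dorne 1.122.
Rounding down gives 10, 6, 7, 1 = 24 seats, so the divisor must be adjusted.
With modified divisor 10400: modified quotas Arden 11.599, Brisco 6.536, Carrow 8.233, Dorne 1.189.
Rounding down: Arden 11, Brisco 6, Carrow 8, Dorne 1 (total 26).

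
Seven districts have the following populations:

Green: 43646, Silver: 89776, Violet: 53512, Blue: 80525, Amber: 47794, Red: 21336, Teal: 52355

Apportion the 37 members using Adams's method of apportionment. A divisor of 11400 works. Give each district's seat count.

Green 4, Silver 8, Violet 5, Blue 8, Amber 5, Red 2, Teal 5

With modified divisor 11400: modified quotas Green 3.829, Silver 7.875, Violet 4.694, Blue 7.064, Amber 4.192, Red 1.872, Teal 4.593.
Rounding up: Green 4, Silver 8, Violet 5, Blue 8, Amber 5, Red 2, Teal 5 (total 37).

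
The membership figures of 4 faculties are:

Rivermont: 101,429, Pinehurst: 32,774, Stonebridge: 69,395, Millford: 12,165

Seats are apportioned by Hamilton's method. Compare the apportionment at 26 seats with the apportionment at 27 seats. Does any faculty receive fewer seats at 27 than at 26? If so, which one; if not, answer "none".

At 26 seats: Rivermont 12, Pinehurst 4, Stonebridge 8, Millford 2.
At 27 seats: Rivermont 13, Pinehurst 4, Stonebridge 9, Millford 1.
Millford drops from 2 to 1.

Millford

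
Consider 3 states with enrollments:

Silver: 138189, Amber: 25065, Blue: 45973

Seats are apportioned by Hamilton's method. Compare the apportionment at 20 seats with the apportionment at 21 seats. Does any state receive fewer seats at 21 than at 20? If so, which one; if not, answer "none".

Amber

At 20 seats: Silver 13, Amber 3, Blue 4.
At 21 seats: Silver 14, Amber 2, Blue 5.
Amber drops from 3 to 2.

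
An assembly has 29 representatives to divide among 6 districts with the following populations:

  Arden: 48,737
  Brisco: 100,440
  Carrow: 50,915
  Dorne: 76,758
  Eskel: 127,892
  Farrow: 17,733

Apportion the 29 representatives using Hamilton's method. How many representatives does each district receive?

Arden 3; Brisco 7; Carrow 4; Dorne 5; Eskel 9; Farrow 1

The standard divisor is 422475/29 ≈ 14568.103.
Standard quotas: Arden 3.3455, Brisco 6.8945, Carrow 3.4950, Dorne 5.2689, Eskel 8.7789, Farrow 1.2172.
Lower quotas: Arden 3, Brisco 6, Carrow 3, Dorne 5, Eskel 8, Farrow 1 (sum 26, leaving 3 seats).
Remainders in descending order: Brisco 0.8945, Eskel 0.7789, Carrow 0.4950, Arden 0.3455, Dorne 0.2689, Farrow 0.2172.
Largest remainders: Brisco, Eskel, Carrow receive the extra seats.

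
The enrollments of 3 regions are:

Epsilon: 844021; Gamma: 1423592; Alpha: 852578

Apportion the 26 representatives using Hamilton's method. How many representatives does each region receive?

The standard divisor is 3120191/26 ≈ 120007.346.
Standard quotas: Epsilon 7.0331, Gamma 11.8625, Alpha 7.1044.
Lower quotas: Epsilon 7, Gamma 11, Alpha 7 (sum 25, leaving 1 seat).
Remainders in descending order: Gamma 0.8625, Alpha 0.1044, Epsilon 0.0331.
Largest remainder: Gamma receives the extra seat.

Epsilon 7, Gamma 12, Alpha 7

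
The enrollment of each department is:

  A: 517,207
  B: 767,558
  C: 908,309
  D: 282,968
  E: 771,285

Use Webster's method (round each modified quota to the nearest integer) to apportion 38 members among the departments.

A 6, B 9, C 11, D 3, E 9

Standard divisor 3247327/38 ≈ 85455.974; standard quotas: A 6.052, B 8.982, C 10.629, D 3.311, E 9.026.
Rounding to the nearest integer gives A 6, B 9, C 11, D 3, E 9 — total 38, matching the house size, so no adjustment is needed.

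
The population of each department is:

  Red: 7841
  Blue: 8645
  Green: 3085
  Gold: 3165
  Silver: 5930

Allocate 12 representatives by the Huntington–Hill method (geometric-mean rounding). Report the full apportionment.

With divisor 2342: modified quotas Red 3.348, Blue 3.691, Green 1.317, Gold 1.351, Silver 2.532.
Geometric-mean thresholds: Red √(3·4)=3.464, Blue √(3·4)=3.464, Green √(1·2)=1.414, Gold √(1·2)=1.414, Silver √(2·3)=2.449.
Each quota rounded against its threshold gives Red 3, Blue 4, Green 1, Gold 1, Silver 3 (total 12).

Red 3; Blue 4; Green 1; Gold 1; Silver 3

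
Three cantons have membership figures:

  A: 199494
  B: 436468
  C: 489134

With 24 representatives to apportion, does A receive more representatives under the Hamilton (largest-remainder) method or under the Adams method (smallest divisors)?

Hamilton: A 4, B 9, C 11.
Adams: A 5, B 9, C 10.
A gets 4 under Hamilton and 5 under Adams.

Adams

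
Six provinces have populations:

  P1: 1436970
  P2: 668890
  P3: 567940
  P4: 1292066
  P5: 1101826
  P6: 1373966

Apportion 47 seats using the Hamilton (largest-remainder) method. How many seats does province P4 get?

Total 6441658; standard divisor 6441658/47 ≈ 137056.553.
Standard quotas: P1 10.4845, P2 4.8804, P3 4.1438, P4 9.4272, P5 8.0392, P6 10.0248.
Lower quotas: P1 10, P2 4, P3 4, P4 9, P5 8, P6 10 (sum 45, leaving 2 seats).
Remainders in descending order: P2 0.8804, P1 0.4845, P4 0.4272, P3 0.1438, P5 0.0392, P6 0.0248.
The surplus seats go to P2, P1.
P4 receives 9.

9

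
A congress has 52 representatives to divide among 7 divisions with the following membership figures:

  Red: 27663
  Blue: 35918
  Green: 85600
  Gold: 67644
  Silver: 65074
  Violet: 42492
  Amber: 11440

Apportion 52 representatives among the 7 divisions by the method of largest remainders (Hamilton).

Total 335831; standard divisor 335831/52 ≈ 6458.288.
Standard quotas: Red 4.2833, Blue 5.5615, Green 13.2543, Gold 10.4740, Silver 10.0760, Violet 6.5795, Amber 1.7714.
Lower quotas: Red 4, Blue 5, Green 13, Gold 10, Silver 10, Violet 6, Amber 1 (sum 49, leaving 3 seats).
Remainders in descending order: Amber 0.7714, Violet 0.5795, Blue 0.5615, Gold 0.4740, Red 0.2833, Green 0.2543, Silver 0.0760.
The surplus seats go to Amber, Violet, Blue.

Red: 4, Blue: 6, Green: 13, Gold: 10, Silver: 10, Violet: 7, Amber: 2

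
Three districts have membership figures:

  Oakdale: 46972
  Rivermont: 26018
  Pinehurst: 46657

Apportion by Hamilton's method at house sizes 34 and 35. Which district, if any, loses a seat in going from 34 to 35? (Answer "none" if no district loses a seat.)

At 34 seats: Oakdale 13, Rivermont 8, Pinehurst 13.
At 35 seats: Oakdale 14, Rivermont 7, Pinehurst 14.
Rivermont drops from 8 to 7.

Rivermont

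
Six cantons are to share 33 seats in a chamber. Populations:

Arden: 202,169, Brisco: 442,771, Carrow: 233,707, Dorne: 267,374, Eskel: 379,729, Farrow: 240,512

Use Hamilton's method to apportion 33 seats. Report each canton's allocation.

Arden: 4, Brisco: 8, Carrow: 4, Dorne: 5, Eskel: 7, Farrow: 5

The standard divisor is 1766262/33 ≈ 53523.091.
Standard quotas: Arden 3.7772, Brisco 8.2725, Carrow 4.3665, Dorne 4.9955, Eskel 7.0947, Farrow 4.4936.
Lower quotas: Arden 3, Brisco 8, Carrow 4, Dorne 4, Eskel 7, Farrow 4 (sum 30, leaving 3 seats).
Remainders in descending order: Dorne 0.9955, Arden 0.7772, Farrow 0.4936, Carrow 0.3665, Brisco 0.2725, Eskel 0.0947.
Largest remainders: Dorne, Arden, Farrow receive the extra seats.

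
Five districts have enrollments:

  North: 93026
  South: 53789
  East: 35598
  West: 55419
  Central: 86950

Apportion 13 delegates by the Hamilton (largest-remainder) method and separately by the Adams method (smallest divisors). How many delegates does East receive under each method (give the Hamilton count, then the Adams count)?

Hamilton: North 4, South 2, East 1, West 2, Central 4.
Adams: North 4, South 2, East 2, West 2, Central 3.
East gets 1 under Hamilton and 2 under Adams.

1 and 2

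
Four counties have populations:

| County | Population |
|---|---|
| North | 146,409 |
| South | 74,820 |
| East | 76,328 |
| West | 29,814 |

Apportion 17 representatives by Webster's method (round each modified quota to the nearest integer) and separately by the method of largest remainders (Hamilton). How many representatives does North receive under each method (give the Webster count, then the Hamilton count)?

7 and 8

Webster: North 7, South 4, East 4, West 2.
Hamilton: North 8, South 4, East 4, West 1.
North gets 7 under Webster and 8 under Hamilton.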